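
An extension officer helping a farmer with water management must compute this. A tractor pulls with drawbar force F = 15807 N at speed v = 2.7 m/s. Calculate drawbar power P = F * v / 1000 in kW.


P = F * v / 1000
  = 15807 * 2.7 / 1000
  = 42678.90 / 1000
  = 42.68 kW


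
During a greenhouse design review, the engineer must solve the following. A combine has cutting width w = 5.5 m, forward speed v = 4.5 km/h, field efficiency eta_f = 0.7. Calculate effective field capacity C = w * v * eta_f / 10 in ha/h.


C = w * v * eta_f / 10
  = 5.5 * 4.5 * 0.7 / 10
  = 17.33 / 10
  = 1.73 ha/h


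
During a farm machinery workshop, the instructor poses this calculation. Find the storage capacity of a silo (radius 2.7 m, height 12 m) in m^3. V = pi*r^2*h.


V = pi * r^2 * h
  = pi * 2.7^2 * 12
  = pi * 7.29 * 12
  = 274.83 m^3


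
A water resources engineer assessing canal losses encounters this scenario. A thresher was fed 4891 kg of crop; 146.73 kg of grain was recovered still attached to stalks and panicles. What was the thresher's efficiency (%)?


eta = (total - unthreshed) / total * 100
    = (4891 - 146.73) / 4891 * 100
    = 4744.27 / 4891 * 100
    = 97%


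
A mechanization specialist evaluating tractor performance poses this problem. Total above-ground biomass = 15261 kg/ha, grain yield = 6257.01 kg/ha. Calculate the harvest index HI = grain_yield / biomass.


HI = grain_yield / biomass
   = 6257.01 / 15261
   = 0.41


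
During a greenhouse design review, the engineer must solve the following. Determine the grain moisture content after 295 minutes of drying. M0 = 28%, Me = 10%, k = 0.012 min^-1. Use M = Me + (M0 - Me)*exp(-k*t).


M = Me + (M0 - Me) * e^(-k*t)
  = 10 + (28 - 10) * e^(-0.012*295)
  = 10 + 18 * e^(-3.540)
  = 10 + 18 * 0.02901
  = 10 + 0.5222
  = 10.52%


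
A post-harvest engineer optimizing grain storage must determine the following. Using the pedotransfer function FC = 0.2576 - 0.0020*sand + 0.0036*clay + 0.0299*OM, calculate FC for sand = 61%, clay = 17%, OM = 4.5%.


FC = 0.2576 - 0.0020*61 + 0.0036*17 + 0.0299*4.5
   = 0.2576 - 0.1220 + 0.0612 + 0.1346
   = 0.3314


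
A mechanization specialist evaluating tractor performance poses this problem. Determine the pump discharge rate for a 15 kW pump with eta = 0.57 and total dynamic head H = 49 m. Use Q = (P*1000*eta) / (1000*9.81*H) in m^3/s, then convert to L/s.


Q = (P * 1000 * eta) / (rho * g * H)
  = (15 * 1000 * 0.57) / (1000 * 9.81 * 49)
  = 8550 / 480690
  = 0.01779 m^3/s = 17.79 L/s


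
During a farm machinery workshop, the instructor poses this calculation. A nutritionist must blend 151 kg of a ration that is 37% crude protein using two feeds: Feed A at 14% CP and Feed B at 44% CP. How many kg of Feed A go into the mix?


parts_A = CP_b - target = 44 - 37 = 7
parts_B = target - CP_a = 37 - 14 = 23
total_parts = 7 + 23 = 30
Feed A = 151 * 7 / 30 = 35.23 kg
Feed B = 151 * 23 / 30 = 115.77 kg

35.23 kg


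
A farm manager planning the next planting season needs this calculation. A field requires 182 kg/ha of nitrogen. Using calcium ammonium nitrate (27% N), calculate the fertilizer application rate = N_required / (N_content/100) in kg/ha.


Rate = N_required / (N_content / 100)
     = 182 / (27 / 100)
     = 182 / 0.27
     = 674.07 kg/ha


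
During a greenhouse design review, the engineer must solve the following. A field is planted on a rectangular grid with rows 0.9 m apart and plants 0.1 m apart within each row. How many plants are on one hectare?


D = 10000 / (row_sp * plant_sp)
  = 10000 / (0.9 * 0.1)
  = 10000 / 0.0900
  = 111111.11 plants/ha


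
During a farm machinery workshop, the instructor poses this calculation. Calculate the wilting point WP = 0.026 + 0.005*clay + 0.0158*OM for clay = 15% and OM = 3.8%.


WP = 0.026 + 0.005*15 + 0.0158*3.8
   = 0.026 + 0.0750 + 0.0600
   = 0.1610


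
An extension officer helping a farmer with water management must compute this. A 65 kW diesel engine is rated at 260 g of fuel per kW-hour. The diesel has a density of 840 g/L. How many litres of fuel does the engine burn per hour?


FC = P * BSFC / rho_fuel
   = 65 * 260 / 840
   = 16900 / 840
   = 20.12 L/h


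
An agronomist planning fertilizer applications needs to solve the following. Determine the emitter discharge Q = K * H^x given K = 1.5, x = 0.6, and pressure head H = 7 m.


Q = K * H^x
  = 1.5 * 7^0.6
  = 1.5 * 3.2141
  = 4.82 L/h


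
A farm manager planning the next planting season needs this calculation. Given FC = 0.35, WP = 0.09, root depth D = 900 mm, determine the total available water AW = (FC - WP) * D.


AW = (FC - WP) * D
   = (0.35 - 0.09) * 900
   = 0.26 * 900
   = 234 mm


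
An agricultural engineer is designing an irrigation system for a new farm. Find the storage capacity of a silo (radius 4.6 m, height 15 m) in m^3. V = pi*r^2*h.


V = pi * r^2 * h
  = pi * 4.6^2 * 15
  = pi * 21.16 * 15
  = 997.14 m^3


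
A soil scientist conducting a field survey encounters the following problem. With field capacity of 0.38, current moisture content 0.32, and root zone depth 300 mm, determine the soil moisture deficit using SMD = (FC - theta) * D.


SMD = (FC - theta) * D
    = (0.38 - 0.32) * 300
    = 0.060 * 300
    = 18 mm


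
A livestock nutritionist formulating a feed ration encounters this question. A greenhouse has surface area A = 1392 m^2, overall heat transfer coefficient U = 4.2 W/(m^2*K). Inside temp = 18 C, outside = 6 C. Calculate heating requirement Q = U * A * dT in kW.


dT = 18 - (6) = 12 K
Q = U * A * dT
  = 4.2 * 1392 * 12
  = 70156.80 W = 70.16 kW


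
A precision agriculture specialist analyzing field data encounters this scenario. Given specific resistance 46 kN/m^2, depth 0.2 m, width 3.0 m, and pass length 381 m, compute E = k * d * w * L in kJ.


E = k * d * w * L
  = 46 * 0.2 * 3.0 * 381
  = 10515.60 kJ


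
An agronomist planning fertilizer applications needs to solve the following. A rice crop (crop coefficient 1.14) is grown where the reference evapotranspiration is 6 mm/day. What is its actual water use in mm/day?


ETc = Kc * ET0
    = 1.14 * 6
    = 6.84 mm/day


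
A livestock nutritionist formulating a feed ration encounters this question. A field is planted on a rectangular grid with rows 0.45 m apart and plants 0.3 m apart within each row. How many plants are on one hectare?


D = 10000 / (row_sp * plant_sp)
  = 10000 / (0.45 * 0.3)
  = 10000 / 0.1350
  = 74074.07 plants/ha


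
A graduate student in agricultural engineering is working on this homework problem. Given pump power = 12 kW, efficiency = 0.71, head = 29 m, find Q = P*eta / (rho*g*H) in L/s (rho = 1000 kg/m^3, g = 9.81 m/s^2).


Q = (P * 1000 * eta) / (rho * g * H)
  = (12 * 1000 * 0.71) / (1000 * 9.81 * 29)
  = 8520 / 284490
  = 0.02995 m^3/s = 29.95 L/s


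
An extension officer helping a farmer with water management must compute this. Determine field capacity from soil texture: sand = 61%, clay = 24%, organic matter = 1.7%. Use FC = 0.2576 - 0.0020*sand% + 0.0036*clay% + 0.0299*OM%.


FC = 0.2576 - 0.0020*61 + 0.0036*24 + 0.0299*1.7
   = 0.2576 - 0.1220 + 0.0864 + 0.0508
   = 0.2728


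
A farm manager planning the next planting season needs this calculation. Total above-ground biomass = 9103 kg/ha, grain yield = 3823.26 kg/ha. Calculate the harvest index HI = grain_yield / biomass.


HI = grain_yield / biomass
   = 3823.26 / 9103
   = 0.42


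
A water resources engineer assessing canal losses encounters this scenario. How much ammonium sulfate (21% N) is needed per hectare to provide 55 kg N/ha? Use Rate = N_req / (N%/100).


Rate = N_required / (N_content / 100)
     = 55 / (21 / 100)
     = 55 / 0.21
     = 261.90 kg/ha


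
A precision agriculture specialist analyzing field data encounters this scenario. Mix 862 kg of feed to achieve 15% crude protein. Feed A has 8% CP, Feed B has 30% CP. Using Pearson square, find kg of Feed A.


parts_A = CP_b - target = 30 - 15 = 15
parts_B = target - CP_a = 15 - 8 = 7
total_parts = 15 + 7 = 22
Feed A = 862 * 15 / 22 = 587.73 kg
Feed B = 862 * 7 / 22 = 274.27 kg

587.73 kg


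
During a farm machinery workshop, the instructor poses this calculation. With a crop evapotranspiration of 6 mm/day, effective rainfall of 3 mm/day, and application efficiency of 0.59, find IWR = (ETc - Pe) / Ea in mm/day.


IWR = (ETc - Pe) / Ea
    = (6 - 3) / 0.59
    = 3 / 0.59
    = 5.08 mm/day


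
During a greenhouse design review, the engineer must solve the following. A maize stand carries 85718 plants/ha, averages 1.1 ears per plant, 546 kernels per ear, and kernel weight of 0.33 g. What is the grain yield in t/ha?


Y = density * ears * kernels * kw
  = 85718 * 1.1 * 546 * 0.33 g/ha
  = 16989136.16 g/ha
  = 16989.14 kg/ha = 16.99 t/ha


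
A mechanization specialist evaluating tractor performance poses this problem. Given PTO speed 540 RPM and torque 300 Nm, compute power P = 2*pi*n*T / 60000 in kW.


P = 2*pi*n*T / 60000
  = 2*pi * 540 * 300 / 60000
  = 1017876.02 / 60000
  = 16.96 kW


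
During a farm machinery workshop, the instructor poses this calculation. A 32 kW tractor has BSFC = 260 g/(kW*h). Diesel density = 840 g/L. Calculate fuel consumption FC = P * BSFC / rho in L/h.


FC = P * BSFC / rho_fuel
   = 32 * 260 / 840
   = 8320 / 840
   = 9.90 L/h


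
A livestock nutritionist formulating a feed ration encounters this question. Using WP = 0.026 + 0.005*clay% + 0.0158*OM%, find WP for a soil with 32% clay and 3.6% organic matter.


WP = 0.026 + 0.005*32 + 0.0158*3.6
   = 0.026 + 0.1600 + 0.0569
   = 0.2429


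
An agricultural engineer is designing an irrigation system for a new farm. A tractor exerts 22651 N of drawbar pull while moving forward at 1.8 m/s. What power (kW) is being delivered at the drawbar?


P = F * v / 1000
  = 22651 * 1.8 / 1000
  = 40771.80 / 1000
  = 40.77 kW


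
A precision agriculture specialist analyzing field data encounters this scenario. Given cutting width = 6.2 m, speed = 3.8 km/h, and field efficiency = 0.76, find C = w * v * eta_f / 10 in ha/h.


C = w * v * eta_f / 10
  = 6.2 * 3.8 * 0.76 / 10
  = 17.91 / 10
  = 1.79 ha/h


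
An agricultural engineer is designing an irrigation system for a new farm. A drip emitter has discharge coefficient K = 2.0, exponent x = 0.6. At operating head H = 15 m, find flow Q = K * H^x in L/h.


Q = K * H^x
  = 2.0 * 15^0.6
  = 2.0 * 5.0776
  = 10.16 L/h


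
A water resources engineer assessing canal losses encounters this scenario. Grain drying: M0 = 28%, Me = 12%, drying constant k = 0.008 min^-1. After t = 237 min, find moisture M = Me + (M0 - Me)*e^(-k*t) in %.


M = Me + (M0 - Me) * e^(-k*t)
  = 12 + (28 - 12) * e^(-0.008*237)
  = 12 + 16 * e^(-1.896)
  = 12 + 16 * 0.15017
  = 12 + 2.4027
  = 14.40%


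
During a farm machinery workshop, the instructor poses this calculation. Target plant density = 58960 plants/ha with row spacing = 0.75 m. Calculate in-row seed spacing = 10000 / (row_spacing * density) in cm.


spacing = 10000 / (row_sp * density)
        = 10000 / (0.75 * 58960)
        = 10000 / 44220
        = 0.22614 m = 22.61 cm


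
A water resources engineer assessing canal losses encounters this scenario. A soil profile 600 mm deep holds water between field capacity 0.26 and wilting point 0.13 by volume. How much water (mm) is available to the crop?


AW = (FC - WP) * D
   = (0.26 - 0.13) * 600
   = 0.13 * 600
   = 78 mm


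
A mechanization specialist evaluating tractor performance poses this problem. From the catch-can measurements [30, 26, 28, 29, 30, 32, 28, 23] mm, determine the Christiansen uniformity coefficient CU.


xbar = 226 / 8 = 28.250
sum|xi - xbar| = 16
CU = 100 * (1 - 16 / (8 * 28.250))
   = 100 * (1 - 0.0708)
   = 92.92%


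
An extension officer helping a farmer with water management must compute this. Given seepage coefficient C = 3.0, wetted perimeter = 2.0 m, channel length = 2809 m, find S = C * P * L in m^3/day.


S = C * P * L
  = 3.0 * 2.0 * 2809
  = 16854 m^3/day


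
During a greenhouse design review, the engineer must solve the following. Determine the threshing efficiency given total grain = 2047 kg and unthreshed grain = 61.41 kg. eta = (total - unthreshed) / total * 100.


eta = (total - unthreshed) / total * 100
    = (2047 - 61.41) / 2047 * 100
    = 1985.59 / 2047 * 100
    = 97%


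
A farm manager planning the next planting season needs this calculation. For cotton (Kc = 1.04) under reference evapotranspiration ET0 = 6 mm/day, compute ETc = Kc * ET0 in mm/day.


ETc = Kc * ET0
    = 1.04 * 6
    = 6.24 mm/day


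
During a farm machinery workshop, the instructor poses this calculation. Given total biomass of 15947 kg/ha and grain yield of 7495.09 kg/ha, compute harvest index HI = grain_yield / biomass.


HI = grain_yield / biomass
   = 7495.09 / 15947
   = 0.47


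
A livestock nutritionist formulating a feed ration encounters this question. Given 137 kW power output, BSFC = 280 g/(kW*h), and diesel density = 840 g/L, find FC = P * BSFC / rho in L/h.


FC = P * BSFC / rho_fuel
   = 137 * 280 / 840
   = 38360 / 840
   = 45.67 L/h


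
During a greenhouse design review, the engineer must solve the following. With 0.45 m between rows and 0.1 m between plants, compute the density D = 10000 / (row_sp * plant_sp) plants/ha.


D = 10000 / (row_sp * plant_sp)
  = 10000 / (0.45 * 0.1)
  = 10000 / 0.0450
  = 222222.22 plants/ha


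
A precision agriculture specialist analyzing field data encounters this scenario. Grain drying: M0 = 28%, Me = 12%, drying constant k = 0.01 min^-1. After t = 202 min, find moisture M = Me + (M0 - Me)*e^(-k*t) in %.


M = Me + (M0 - Me) * e^(-k*t)
  = 12 + (28 - 12) * e^(-0.01*202)
  = 12 + 16 * e^(-2.020)
  = 12 + 16 * 0.13266
  = 12 + 2.1225
  = 14.12%


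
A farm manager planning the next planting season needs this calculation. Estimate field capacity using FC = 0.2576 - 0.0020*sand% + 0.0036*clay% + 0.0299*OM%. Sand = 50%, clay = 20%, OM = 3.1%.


FC = 0.2576 - 0.0020*50 + 0.0036*20 + 0.0299*3.1
   = 0.2576 - 0.1000 + 0.0720 + 0.0927
   = 0.3223


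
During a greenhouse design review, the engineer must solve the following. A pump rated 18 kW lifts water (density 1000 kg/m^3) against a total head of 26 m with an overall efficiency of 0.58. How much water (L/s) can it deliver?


Q = (P * 1000 * eta) / (rho * g * H)
  = (18 * 1000 * 0.58) / (1000 * 9.81 * 26)
  = 10440 / 255060
  = 0.04093 m^3/s = 40.93 L/s


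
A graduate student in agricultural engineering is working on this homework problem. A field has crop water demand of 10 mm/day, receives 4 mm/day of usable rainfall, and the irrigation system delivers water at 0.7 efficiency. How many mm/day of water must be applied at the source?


IWR = (ETc - Pe) / Ea
    = (10 - 4) / 0.7
    = 6 / 0.7
    = 8.57 mm/day


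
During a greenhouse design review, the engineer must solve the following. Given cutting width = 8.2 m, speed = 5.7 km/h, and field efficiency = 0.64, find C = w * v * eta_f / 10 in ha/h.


C = w * v * eta_f / 10
  = 8.2 * 5.7 * 0.64 / 10
  = 29.91 / 10
  = 2.99 ha/h


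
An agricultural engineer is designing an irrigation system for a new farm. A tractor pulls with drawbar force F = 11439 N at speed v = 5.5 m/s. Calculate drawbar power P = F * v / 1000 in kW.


P = F * v / 1000
  = 11439 * 5.5 / 1000
  = 62914.50 / 1000
  = 62.91 kW


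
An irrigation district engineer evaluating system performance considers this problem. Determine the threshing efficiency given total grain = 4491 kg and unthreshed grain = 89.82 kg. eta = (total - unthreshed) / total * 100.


eta = (total - unthreshed) / total * 100
    = (4491 - 89.82) / 4491 * 100
    = 4401.18 / 4491 * 100
    = 98%


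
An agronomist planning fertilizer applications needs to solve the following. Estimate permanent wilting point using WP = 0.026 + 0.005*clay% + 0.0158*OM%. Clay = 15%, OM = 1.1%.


WP = 0.026 + 0.005*15 + 0.0158*1.1
   = 0.026 + 0.0750 + 0.0174
   = 0.1184


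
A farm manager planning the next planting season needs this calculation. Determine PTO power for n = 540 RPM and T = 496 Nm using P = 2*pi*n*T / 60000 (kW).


P = 2*pi*n*T / 60000
  = 2*pi * 540 * 496 / 60000
  = 1682888.35 / 60000
  = 28.05 kW


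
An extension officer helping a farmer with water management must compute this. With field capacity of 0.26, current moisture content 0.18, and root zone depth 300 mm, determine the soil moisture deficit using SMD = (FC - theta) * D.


SMD = (FC - theta) * D
    = (0.26 - 0.18) * 300
    = 0.080 * 300
    = 24 mm


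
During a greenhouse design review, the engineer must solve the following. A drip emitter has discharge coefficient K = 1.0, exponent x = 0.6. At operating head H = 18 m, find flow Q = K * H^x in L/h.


Q = K * H^x
  = 1.0 * 18^0.6
  = 1.0 * 5.6645
  = 5.66 L/h


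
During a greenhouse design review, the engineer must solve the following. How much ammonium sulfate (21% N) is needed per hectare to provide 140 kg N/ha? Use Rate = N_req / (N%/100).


Rate = N_required / (N_content / 100)
     = 140 / (21 / 100)
     = 140 / 0.21
     = 666.67 kg/ha


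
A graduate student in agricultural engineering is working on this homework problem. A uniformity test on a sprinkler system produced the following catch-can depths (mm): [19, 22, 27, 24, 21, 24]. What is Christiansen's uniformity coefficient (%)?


xbar = 137 / 6 = 22.833
sum|xi - xbar| = 13
CU = 100 * (1 - 13 / (6 * 22.833))
   = 100 * (1 - 0.0949)
   = 90.51%


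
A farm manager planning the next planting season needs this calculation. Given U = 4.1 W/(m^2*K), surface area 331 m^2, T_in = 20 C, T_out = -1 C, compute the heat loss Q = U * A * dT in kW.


dT = 20 - (-1) = 21 K
Q = U * A * dT
  = 4.1 * 331 * 21
  = 28499.10 W = 28.50 kW


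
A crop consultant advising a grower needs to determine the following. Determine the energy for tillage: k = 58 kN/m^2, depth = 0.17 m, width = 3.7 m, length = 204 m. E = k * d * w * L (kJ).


E = k * d * w * L
  = 58 * 0.17 * 3.7 * 204
  = 7442.33 kJ


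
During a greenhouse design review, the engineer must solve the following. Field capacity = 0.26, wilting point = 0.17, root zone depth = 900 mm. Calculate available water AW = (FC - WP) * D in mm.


AW = (FC - WP) * D
   = (0.26 - 0.17) * 900
   = 0.09 * 900
   = 81 mm


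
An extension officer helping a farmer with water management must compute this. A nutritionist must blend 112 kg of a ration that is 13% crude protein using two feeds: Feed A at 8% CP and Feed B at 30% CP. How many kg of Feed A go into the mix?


parts_A = CP_b - target = 30 - 13 = 17
parts_B = target - CP_a = 13 - 8 = 5
total_parts = 17 + 5 = 22
Feed A = 112 * 17 / 22 = 86.55 kg
Feed B = 112 * 5 / 22 = 25.45 kg

86.55 kg


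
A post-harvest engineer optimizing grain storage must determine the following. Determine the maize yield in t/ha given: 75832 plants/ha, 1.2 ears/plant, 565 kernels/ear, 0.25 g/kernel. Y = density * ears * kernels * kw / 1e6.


Y = density * ears * kernels * kw
  = 75832 * 1.2 * 565 * 0.25 g/ha
  = 12853524 g/ha
  = 12853.52 kg/ha = 12.85 t/ha


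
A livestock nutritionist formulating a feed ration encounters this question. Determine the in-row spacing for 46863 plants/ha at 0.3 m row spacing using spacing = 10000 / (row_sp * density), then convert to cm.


spacing = 10000 / (row_sp * density)
        = 10000 / (0.3 * 46863)
        = 10000 / 14058.90
        = 0.71129 m = 71.13 cm


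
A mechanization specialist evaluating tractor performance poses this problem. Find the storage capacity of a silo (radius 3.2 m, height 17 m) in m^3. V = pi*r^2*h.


V = pi * r^2 * h
  = pi * 3.2^2 * 17
  = pi * 10.24 * 17
  = 546.89 m^3


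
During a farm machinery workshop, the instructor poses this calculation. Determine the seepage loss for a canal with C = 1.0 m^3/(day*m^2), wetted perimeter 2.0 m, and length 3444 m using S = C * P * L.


S = C * P * L
  = 1.0 * 2.0 * 3444
  = 6888 m^3/day


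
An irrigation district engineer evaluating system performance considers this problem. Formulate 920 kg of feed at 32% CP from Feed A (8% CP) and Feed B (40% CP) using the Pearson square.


parts_A = CP_b - target = 40 - 32 = 8
parts_B = target - CP_a = 32 - 8 = 24
total_parts = 8 + 24 = 32
Feed A = 920 * 8 / 32 = 230 kg
Feed B = 920 * 24 / 32 = 690 kg

230 kg


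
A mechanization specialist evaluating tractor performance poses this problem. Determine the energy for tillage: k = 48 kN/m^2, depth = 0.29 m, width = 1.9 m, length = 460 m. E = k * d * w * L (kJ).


E = k * d * w * L
  = 48 * 0.29 * 1.9 * 460
  = 12166.08 kJ


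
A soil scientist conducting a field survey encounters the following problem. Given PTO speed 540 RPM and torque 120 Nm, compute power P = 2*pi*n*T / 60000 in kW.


P = 2*pi*n*T / 60000
  = 2*pi * 540 * 120 / 60000
  = 407150.41 / 60000
  = 6.79 kW


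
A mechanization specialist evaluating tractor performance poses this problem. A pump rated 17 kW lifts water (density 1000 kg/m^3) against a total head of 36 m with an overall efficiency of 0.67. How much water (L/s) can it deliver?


Q = (P * 1000 * eta) / (rho * g * H)
  = (17 * 1000 * 0.67) / (1000 * 9.81 * 36)
  = 11390 / 353160
  = 0.03225 m^3/s = 32.25 L/s


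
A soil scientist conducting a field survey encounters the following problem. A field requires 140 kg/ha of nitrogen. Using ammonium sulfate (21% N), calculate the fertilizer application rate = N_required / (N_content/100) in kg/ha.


Rate = N_required / (N_content / 100)
     = 140 / (21 / 100)
     = 140 / 0.21
     = 666.67 kg/ha


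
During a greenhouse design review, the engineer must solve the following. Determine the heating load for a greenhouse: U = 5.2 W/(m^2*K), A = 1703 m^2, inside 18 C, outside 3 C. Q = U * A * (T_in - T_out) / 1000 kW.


dT = 18 - (3) = 15 K
Q = U * A * dT
  = 5.2 * 1703 * 15
  = 132834 W = 132.83 kW


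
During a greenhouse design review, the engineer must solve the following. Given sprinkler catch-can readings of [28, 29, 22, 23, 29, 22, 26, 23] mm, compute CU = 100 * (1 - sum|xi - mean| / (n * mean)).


xbar = 202 / 8 = 25.250
sum|xi - xbar| = 22
CU = 100 * (1 - 22 / (8 * 25.250))
   = 100 * (1 - 0.1089)
   = 89.11%


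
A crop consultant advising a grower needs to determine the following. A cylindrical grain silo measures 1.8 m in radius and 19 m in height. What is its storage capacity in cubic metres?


V = pi * r^2 * h
  = pi * 1.8^2 * 19
  = pi * 3.24 * 19
  = 193.40 m^3


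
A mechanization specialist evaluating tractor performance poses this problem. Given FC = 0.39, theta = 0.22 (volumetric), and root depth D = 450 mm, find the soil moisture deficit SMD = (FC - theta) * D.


SMD = (FC - theta) * D
    = (0.39 - 0.22) * 450
    = 0.170 * 450
    = 76.50 mm


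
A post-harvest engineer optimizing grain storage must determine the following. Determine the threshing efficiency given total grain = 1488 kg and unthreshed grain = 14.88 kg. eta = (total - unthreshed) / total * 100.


eta = (total - unthreshed) / total * 100
    = (1488 - 14.88) / 1488 * 100
    = 1473.12 / 1488 * 100
    = 99%


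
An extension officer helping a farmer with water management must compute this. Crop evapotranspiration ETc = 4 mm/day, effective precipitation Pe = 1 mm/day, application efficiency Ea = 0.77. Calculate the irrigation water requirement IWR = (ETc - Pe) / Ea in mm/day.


IWR = (ETc - Pe) / Ea
    = (4 - 1) / 0.77
    = 3 / 0.77
    = 3.90 mm/day


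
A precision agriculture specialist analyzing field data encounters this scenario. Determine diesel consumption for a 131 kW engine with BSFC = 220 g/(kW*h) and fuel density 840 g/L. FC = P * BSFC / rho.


FC = P * BSFC / rho_fuel
   = 131 * 220 / 840
   = 28820 / 840
   = 34.31 L/h


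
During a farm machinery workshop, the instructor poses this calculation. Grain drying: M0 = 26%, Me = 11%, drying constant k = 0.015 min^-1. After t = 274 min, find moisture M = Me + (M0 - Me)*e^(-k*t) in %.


M = Me + (M0 - Me) * e^(-k*t)
  = 11 + (26 - 11) * e^(-0.015*274)
  = 11 + 15 * e^(-4.110)
  = 11 + 15 * 0.01641
  = 11 + 0.2461
  = 11.25%


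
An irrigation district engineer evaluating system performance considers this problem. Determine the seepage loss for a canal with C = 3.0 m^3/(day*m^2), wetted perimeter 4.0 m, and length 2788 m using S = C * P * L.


S = C * P * L
  = 3.0 * 4.0 * 2788
  = 33456 m^3/day


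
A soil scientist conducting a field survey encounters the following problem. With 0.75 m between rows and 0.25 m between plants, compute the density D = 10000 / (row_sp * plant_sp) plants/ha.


D = 10000 / (row_sp * plant_sp)
  = 10000 / (0.75 * 0.25)
  = 10000 / 0.1875
  = 53333.33 plants/ha


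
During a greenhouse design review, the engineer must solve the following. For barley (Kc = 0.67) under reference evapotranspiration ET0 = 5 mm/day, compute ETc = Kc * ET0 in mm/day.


ETc = Kc * ET0
    = 0.67 * 5
    = 3.35 mm/day


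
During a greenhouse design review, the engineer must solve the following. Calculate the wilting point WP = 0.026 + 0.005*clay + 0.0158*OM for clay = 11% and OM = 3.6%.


WP = 0.026 + 0.005*11 + 0.0158*3.6
   = 0.026 + 0.0550 + 0.0569
   = 0.1379


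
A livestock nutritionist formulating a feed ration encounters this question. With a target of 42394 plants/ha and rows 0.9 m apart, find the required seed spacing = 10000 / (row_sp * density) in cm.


spacing = 10000 / (row_sp * density)
        = 10000 / (0.9 * 42394)
        = 10000 / 38154.60
        = 0.26209 m = 26.21 cm


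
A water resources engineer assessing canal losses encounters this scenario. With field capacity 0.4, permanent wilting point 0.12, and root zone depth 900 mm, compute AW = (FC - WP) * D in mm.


AW = (FC - WP) * D
   = (0.4 - 0.12) * 900
   = 0.28 * 900
   = 252 mm


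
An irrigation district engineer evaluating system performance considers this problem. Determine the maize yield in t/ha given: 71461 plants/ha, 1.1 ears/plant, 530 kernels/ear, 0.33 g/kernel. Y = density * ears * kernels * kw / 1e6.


Y = density * ears * kernels * kw
  = 71461 * 1.1 * 530 * 0.33 g/ha
  = 13748381.79 g/ha
  = 13748.38 kg/ha = 13.75 t/ha


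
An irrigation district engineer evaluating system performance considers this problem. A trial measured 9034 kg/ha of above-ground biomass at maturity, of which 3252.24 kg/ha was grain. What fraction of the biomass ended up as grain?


HI = grain_yield / biomass
   = 3252.24 / 9034
   = 0.36


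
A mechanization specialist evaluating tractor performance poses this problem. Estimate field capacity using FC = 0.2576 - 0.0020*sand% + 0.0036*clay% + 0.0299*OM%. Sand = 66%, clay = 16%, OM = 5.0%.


FC = 0.2576 - 0.0020*66 + 0.0036*16 + 0.0299*5.0
   = 0.2576 - 0.1320 + 0.0576 + 0.1495
   = 0.3327


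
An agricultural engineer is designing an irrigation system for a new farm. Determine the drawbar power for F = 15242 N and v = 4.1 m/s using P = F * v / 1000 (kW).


P = F * v / 1000
  = 15242 * 4.1 / 1000
  = 62492.20 / 1000
  = 62.49 kW


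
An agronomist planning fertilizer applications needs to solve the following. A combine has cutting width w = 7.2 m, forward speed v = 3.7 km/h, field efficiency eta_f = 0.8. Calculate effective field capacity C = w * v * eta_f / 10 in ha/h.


C = w * v * eta_f / 10
  = 7.2 * 3.7 * 0.8 / 10
  = 21.31 / 10
  = 2.13 ha/h


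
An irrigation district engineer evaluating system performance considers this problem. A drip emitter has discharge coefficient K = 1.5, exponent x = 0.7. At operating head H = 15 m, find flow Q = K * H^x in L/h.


Q = K * H^x
  = 1.5 * 15^0.7
  = 1.5 * 6.6568
  = 9.99 L/h


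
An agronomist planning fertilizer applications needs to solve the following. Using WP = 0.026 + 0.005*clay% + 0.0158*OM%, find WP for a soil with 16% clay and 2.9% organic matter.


WP = 0.026 + 0.005*16 + 0.0158*2.9
   = 0.026 + 0.0800 + 0.0458
   = 0.1518


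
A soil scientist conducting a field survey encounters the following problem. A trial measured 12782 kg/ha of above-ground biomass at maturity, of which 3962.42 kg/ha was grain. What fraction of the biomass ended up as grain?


HI = grain_yield / biomass
   = 3962.42 / 12782
   = 0.31


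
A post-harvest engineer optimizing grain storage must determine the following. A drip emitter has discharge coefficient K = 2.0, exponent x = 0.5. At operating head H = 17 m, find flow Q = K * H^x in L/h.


Q = K * H^x
  = 2.0 * 17^0.5
  = 2.0 * 4.1231
  = 8.25 L/h


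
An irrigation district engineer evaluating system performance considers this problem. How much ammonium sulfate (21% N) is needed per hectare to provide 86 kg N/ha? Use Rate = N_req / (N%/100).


Rate = N_required / (N_content / 100)
     = 86 / (21 / 100)
     = 86 / 0.21
     = 409.52 kg/ha


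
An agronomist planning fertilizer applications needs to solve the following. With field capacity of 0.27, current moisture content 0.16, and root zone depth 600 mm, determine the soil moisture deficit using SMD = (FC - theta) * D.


SMD = (FC - theta) * D
    = (0.27 - 0.16) * 600
    = 0.110 * 600
    = 66 mm


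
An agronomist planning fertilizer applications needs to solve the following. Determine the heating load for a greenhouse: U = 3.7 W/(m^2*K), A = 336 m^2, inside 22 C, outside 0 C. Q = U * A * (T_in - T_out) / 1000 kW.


dT = 22 - (0) = 22 K
Q = U * A * dT
  = 3.7 * 336 * 22
  = 27350.40 W = 27.35 kW


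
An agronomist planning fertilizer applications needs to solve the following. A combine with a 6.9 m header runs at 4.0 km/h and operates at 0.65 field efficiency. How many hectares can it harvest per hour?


C = w * v * eta_f / 10
  = 6.9 * 4.0 * 0.65 / 10
  = 17.94 / 10
  = 1.79 ha/h


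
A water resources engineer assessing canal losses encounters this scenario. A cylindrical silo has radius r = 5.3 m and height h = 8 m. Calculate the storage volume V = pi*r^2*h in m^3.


V = pi * r^2 * h
  = pi * 5.3^2 * 8
  = pi * 28.09 * 8
  = 705.98 m^3


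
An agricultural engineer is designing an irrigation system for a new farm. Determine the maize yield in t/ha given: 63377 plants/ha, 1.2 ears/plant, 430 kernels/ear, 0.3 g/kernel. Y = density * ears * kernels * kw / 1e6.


Y = density * ears * kernels * kw
  = 63377 * 1.2 * 430 * 0.3 g/ha
  = 9810759.60 g/ha
  = 9810.76 kg/ha = 9.81 t/ha


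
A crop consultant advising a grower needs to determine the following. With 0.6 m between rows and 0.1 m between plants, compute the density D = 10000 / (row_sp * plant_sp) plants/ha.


D = 10000 / (row_sp * plant_sp)
  = 10000 / (0.6 * 0.1)
  = 10000 / 0.0600
  = 166666.67 plants/ha


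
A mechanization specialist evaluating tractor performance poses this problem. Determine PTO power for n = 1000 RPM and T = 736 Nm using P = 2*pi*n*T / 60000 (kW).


P = 2*pi*n*T / 60000
  = 2*pi * 1000 * 736 / 60000
  = 4624424.39 / 60000
  = 77.07 kW


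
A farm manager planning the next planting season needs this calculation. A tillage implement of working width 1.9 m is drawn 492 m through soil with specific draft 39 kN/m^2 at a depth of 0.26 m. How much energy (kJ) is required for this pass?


E = k * d * w * L
  = 39 * 0.26 * 1.9 * 492
  = 9478.87 kJ


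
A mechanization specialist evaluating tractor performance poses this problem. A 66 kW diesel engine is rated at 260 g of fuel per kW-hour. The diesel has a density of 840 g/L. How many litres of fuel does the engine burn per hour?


FC = P * BSFC / rho_fuel
   = 66 * 260 / 840
   = 17160 / 840
   = 20.43 L/h


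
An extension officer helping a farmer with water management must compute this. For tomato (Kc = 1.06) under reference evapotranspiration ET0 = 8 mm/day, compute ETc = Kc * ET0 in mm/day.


ETc = Kc * ET0
    = 1.06 * 8
    = 8.48 mm/day


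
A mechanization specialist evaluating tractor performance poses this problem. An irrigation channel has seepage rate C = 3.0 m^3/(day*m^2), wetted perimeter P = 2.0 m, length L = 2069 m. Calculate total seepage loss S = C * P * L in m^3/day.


S = C * P * L
  = 3.0 * 2.0 * 2069
  = 12414 m^3/day


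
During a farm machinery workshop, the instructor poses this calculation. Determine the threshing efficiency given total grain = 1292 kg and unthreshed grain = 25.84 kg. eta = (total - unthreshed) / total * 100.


eta = (total - unthreshed) / total * 100
    = (1292 - 25.84) / 1292 * 100
    = 1266.16 / 1292 * 100
    = 98%


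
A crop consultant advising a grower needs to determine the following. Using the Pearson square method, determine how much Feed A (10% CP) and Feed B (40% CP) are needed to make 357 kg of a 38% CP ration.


parts_A = CP_b - target = 40 - 38 = 2
parts_B = target - CP_a = 38 - 10 = 28
total_parts = 2 + 28 = 30
Feed A = 357 * 2 / 30 = 23.80 kg
Feed B = 357 * 28 / 30 = 333.20 kg

23.80 kg


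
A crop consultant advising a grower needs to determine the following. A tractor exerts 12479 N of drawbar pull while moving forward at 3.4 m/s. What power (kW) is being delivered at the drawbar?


P = F * v / 1000
  = 12479 * 3.4 / 1000
  = 42428.60 / 1000
  = 42.43 kW


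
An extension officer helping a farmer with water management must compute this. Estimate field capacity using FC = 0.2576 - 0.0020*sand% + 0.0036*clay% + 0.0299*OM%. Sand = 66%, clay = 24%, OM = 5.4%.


FC = 0.2576 - 0.0020*66 + 0.0036*24 + 0.0299*5.4
   = 0.2576 - 0.1320 + 0.0864 + 0.1615
   = 0.3735


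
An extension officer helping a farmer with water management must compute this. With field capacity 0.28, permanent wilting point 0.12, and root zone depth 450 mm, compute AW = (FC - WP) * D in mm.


AW = (FC - WP) * D
   = (0.28 - 0.12) * 450
   = 0.16 * 450
   = 72 mm


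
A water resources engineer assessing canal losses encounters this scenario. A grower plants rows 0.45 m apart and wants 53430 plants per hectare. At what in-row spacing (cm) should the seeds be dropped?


spacing = 10000 / (row_sp * density)
        = 10000 / (0.45 * 53430)
        = 10000 / 24043.50
        = 0.41591 m = 41.59 cm


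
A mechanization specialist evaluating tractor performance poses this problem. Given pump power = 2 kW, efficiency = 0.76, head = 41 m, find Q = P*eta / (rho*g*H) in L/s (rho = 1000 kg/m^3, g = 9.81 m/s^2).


Q = (P * 1000 * eta) / (rho * g * H)
  = (2 * 1000 * 0.76) / (1000 * 9.81 * 41)
  = 1520 / 402210
  = 0.00378 m^3/s = 3.78 L/s


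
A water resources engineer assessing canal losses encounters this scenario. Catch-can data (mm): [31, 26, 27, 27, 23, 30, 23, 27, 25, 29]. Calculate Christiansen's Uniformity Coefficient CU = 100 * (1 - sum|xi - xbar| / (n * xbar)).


xbar = 268 / 10 = 26.800
sum|xi - xbar| = 20.400
CU = 100 * (1 - 20.400 / (10 * 26.800))
   = 100 * (1 - 0.0761)
   = 92.39%


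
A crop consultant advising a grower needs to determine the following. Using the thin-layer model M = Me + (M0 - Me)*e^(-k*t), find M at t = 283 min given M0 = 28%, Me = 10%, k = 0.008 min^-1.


M = Me + (M0 - Me) * e^(-k*t)
  = 10 + (28 - 10) * e^(-0.008*283)
  = 10 + 18 * e^(-2.264)
  = 10 + 18 * 0.10393
  = 10 + 1.8708
  = 11.87%


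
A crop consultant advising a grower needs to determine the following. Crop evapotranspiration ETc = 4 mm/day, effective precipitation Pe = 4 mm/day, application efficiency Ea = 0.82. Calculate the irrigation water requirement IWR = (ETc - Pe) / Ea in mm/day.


IWR = (ETc - Pe) / Ea
    = (4 - 4) / 0.82
    = 0 / 0.82
    = 0 mm/day


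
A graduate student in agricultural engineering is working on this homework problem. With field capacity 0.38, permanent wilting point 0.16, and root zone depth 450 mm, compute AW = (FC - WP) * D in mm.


AW = (FC - WP) * D
   = (0.38 - 0.16) * 450
   = 0.22 * 450
   = 99 mm


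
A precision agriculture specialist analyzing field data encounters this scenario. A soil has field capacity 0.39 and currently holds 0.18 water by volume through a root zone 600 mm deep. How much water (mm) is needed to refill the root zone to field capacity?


SMD = (FC - theta) * D
    = (0.39 - 0.18) * 600
    = 0.210 * 600
    = 126 mm


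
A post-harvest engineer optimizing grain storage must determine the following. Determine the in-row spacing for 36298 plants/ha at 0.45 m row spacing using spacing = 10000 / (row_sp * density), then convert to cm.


spacing = 10000 / (row_sp * density)
        = 10000 / (0.45 * 36298)
        = 10000 / 16334.10
        = 0.61222 m = 61.22 cm


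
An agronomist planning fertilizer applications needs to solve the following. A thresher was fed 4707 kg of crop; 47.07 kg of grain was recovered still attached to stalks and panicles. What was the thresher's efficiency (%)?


eta = (total - unthreshed) / total * 100
    = (4707 - 47.07) / 4707 * 100
    = 4659.93 / 4707 * 100
    = 99%


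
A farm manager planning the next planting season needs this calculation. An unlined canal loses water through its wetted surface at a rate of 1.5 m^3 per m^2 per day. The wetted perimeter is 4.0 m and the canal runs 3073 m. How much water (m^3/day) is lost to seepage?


S = C * P * L
  = 1.5 * 4.0 * 3073
  = 18438 m^3/day


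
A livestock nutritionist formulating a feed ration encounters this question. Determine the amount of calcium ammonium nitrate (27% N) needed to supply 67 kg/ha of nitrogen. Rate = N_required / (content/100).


Rate = N_required / (N_content / 100)
     = 67 / (27 / 100)
     = 67 / 0.27
     = 248.15 kg/ha


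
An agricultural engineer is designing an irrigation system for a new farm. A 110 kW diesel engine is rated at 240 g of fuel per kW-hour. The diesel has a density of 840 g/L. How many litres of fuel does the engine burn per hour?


FC = P * BSFC / rho_fuel
   = 110 * 240 / 840
   = 26400 / 840
   = 31.43 L/h


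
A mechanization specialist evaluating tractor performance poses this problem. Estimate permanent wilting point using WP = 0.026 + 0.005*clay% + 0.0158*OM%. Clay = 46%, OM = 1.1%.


WP = 0.026 + 0.005*46 + 0.0158*1.1
   = 0.026 + 0.2300 + 0.0174
   = 0.2734


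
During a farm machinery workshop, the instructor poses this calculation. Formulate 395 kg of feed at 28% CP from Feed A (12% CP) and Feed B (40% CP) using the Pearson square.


parts_A = CP_b - target = 40 - 28 = 12
parts_B = target - CP_a = 28 - 12 = 16
total_parts = 12 + 16 = 28
Feed A = 395 * 12 / 28 = 169.29 kg
Feed B = 395 * 16 / 28 = 225.71 kg

169.29 kg


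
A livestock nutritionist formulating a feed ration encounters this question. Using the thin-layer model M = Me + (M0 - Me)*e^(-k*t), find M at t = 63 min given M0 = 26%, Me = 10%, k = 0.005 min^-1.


M = Me + (M0 - Me) * e^(-k*t)
  = 10 + (26 - 10) * e^(-0.005*63)
  = 10 + 16 * e^(-0.315)
  = 10 + 16 * 0.72979
  = 10 + 11.6766
  = 21.68%


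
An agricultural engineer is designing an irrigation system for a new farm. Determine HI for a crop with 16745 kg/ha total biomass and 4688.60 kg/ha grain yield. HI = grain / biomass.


HI = grain_yield / biomass
   = 4688.60 / 16745
   = 0.28


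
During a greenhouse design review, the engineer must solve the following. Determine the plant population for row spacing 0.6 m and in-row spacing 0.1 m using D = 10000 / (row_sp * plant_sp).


D = 10000 / (row_sp * plant_sp)
  = 10000 / (0.6 * 0.1)
  = 10000 / 0.0600
  = 166666.67 plants/ha


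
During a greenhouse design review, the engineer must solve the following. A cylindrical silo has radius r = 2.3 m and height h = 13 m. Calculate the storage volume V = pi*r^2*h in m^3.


V = pi * r^2 * h
  = pi * 2.3^2 * 13
  = pi * 5.29 * 13
  = 216.05 m^3


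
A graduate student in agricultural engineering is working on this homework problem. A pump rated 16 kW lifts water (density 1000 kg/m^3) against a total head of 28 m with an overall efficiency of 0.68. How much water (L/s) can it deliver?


Q = (P * 1000 * eta) / (rho * g * H)
  = (16 * 1000 * 0.68) / (1000 * 9.81 * 28)
  = 10880 / 274680
  = 0.03961 m^3/s = 39.61 L/s
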